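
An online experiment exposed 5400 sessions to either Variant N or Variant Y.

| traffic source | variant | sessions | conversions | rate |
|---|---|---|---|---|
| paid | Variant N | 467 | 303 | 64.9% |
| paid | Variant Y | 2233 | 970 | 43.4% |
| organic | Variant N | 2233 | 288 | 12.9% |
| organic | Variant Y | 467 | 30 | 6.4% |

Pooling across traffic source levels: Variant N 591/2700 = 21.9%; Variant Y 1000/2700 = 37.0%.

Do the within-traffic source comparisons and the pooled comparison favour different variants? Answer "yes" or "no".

Within each traffic source level (paid 64.9% vs 43.4%; organic 12.9% vs 6.4%), Variant N has the higher rate every time. Pooled: 21.9% vs 37.0% — Variant Y has the higher rate overall. The two comparisons disagree.

yes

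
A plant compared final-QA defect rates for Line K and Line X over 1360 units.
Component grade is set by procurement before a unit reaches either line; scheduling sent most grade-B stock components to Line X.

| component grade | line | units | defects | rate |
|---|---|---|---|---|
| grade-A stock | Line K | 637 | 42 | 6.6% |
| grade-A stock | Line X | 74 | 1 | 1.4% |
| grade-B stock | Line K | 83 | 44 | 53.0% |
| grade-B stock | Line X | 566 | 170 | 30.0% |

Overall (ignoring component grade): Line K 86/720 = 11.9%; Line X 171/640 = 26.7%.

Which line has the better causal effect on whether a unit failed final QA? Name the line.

Line X

The stratified and pooled comparisons disagree (Line X wins within each component grade; Line K wins overall), so the answer turns on the causal role of component grade.
Here component grade is a common cause — it drives both which line a case falls under and the outcome. The crude comparison mixes populations; the stratum-specific rates are the causally relevant ones.
Within each level — grade-A stock: 6.6% vs 1.4%; grade-B stock: 53.0% vs 30.0% — Line X is lower every time.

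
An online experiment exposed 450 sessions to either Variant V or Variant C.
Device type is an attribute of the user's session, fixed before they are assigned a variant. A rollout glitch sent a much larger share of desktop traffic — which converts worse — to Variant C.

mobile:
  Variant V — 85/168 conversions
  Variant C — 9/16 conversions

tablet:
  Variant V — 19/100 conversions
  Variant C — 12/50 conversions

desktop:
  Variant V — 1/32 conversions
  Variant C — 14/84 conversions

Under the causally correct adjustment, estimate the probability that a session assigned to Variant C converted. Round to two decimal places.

0.35

The device type-specific comparison favours Variant C throughout, but the pooled figures favour Variant V. The question is whether to condition on device type.
Device type satisfies the back-door criterion: it is not a descendant of the variant, and it blocks the spurious path from variant to outcome. Adjusting for it (i.e., using the within-device type rates) gives the causal effect.
Standardising Variant C to the population device type mix: 0.409·9/16 + 0.333·12/50 + 0.258·14/84 = 0.353.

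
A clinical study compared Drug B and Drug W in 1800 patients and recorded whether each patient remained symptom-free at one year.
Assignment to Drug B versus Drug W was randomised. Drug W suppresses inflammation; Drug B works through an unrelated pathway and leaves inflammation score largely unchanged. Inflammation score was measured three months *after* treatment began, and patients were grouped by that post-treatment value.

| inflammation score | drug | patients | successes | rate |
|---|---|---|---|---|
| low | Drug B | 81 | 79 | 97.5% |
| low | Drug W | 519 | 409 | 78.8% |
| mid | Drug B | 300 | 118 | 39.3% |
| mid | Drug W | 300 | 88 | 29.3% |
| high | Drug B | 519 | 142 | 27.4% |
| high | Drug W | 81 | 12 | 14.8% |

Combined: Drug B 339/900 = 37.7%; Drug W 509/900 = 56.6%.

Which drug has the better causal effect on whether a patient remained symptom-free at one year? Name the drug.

Inflammation score lies on the pathway drug → inflammation score → outcome, so adjusting for it blocks the indirect effect. For the total causal effect of drug, use the unadjusted pooled rates.
Pooled: Drug B 37.7% vs Drug W 56.6%; Drug W is higher overall.

Drug W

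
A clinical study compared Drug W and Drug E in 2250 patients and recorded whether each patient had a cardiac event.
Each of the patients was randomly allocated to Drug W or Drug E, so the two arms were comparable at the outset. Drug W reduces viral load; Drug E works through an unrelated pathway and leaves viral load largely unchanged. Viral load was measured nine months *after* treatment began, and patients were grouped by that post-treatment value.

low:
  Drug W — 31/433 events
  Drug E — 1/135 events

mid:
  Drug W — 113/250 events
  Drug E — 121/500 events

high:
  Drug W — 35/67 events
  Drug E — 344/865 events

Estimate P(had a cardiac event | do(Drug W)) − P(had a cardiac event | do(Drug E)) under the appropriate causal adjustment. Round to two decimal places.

-0.07

The stratified and pooled comparisons disagree (Drug E wins within each viral load; Drug W wins overall), so the answer turns on the causal role of viral load.
Viral load is recorded after the drug and is itself shifted by it — it sits on the causal path from drug to outcome. Conditioning on a mediator would strip out part of the effect we want; the pooled comparison gives the total causal effect.
The causal difference is the pooled difference: 0.239 − 0.311 = -0.072.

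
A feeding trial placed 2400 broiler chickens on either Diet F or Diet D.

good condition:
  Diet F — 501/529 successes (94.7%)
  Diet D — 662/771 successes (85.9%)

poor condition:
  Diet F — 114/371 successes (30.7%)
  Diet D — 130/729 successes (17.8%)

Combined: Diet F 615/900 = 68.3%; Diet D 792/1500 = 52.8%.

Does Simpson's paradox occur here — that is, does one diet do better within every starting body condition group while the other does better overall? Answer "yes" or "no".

Within each starting body condition level (good condition 94.7% vs 85.9%; poor condition 30.7% vs 17.8%), Diet F has the higher rate every time. Pooled: 68.3% vs 52.8% — Diet F has the higher rate overall. They agree.

no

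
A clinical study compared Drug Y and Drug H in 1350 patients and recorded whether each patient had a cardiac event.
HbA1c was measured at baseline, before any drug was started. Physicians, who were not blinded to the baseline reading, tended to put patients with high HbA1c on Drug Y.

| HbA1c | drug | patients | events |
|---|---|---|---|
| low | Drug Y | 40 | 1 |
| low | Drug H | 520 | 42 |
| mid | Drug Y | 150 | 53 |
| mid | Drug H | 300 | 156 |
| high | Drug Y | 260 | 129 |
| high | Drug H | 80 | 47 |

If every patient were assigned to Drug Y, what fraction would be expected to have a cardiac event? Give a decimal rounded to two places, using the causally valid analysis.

Drug Y is lower inside every HbA1c stratum but Drug H is lower in aggregate. Whether to stratify depends on how HbA1c relates to the drug.
The imbalance in HbA1c arose from how patients were allocated, not from anything the drug did; and HbA1c independently affects the outcome. The pooled gap is confounded — condition on HbA1c.
Standardising Drug Y to the population HbA1c mix: 0.415·1/40 + 0.333·53/150 + 0.252·129/260 = 0.253.

0.25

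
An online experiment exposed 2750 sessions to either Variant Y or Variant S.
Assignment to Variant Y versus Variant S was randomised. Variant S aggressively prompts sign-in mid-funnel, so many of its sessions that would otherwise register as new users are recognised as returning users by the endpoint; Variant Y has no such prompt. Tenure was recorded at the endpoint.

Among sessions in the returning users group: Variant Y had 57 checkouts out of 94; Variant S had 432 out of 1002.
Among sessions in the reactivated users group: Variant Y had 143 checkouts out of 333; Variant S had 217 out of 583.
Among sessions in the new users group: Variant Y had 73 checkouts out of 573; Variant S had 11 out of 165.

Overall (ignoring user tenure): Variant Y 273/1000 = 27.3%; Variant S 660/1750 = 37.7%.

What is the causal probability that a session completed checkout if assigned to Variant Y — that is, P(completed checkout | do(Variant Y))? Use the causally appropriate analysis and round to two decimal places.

0.27

The stratified and pooled comparisons disagree (Variant Y wins within each user tenure; Variant S wins overall), so the answer turns on the causal role of user tenure.
User tenure lies on the pathway variant → user tenure → outcome, so adjusting for it blocks the indirect effect. For the total causal effect of variant, use the unadjusted pooled rates.
So P(outcome | do(Variant Y)) is just the pooled rate for Variant Y: 273/1000 = 0.273.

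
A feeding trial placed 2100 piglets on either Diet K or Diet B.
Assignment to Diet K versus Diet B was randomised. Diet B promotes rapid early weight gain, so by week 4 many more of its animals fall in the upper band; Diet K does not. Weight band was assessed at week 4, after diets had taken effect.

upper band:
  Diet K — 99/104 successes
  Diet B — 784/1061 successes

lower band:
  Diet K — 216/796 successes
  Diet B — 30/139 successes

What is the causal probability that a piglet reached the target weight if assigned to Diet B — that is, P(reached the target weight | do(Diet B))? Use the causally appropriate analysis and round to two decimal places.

0.68

Diet K is higher inside every week-4 weight band stratum but Diet B is higher in aggregate. Whether to stratify depends on how week-4 weight band relates to the diet.
The distribution of week-4 weight band is itself part of what the diet does — it is an intermediate outcome. Holding it fixed would remove that part of the effect; the total effect is the pooled difference.
So P(outcome | do(Diet B)) is just the pooled rate for Diet B: 814/1200 = 0.678.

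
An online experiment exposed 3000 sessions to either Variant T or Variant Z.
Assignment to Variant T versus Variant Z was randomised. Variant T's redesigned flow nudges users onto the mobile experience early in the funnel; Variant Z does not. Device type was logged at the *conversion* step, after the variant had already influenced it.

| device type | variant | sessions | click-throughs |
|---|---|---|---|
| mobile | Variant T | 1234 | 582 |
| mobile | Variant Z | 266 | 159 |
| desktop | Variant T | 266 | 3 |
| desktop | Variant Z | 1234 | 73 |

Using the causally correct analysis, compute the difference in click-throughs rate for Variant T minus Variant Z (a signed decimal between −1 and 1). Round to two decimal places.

+0.24

The distribution of device type is itself part of what the variant does — it is an intermediate outcome. Holding it fixed would remove that part of the effect; the total effect is the pooled difference.
The causal difference is the pooled difference: 0.390 − 0.155 = +0.235.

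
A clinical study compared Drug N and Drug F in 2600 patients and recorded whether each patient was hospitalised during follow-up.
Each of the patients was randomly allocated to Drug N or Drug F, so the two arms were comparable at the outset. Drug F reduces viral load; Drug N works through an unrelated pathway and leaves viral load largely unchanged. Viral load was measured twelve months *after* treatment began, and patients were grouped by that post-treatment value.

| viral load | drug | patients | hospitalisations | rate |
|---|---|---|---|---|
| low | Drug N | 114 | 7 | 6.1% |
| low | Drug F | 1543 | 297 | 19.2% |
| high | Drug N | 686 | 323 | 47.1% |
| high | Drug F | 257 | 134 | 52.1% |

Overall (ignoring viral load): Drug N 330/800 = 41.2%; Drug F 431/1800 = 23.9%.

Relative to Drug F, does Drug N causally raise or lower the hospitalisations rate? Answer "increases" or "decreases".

increases

The stratified and pooled comparisons disagree (Drug N wins within each viral load; Drug F wins overall), so the answer turns on the causal role of viral load.
The distribution of viral load is itself part of what the drug does — it is an intermediate outcome. Holding it fixed would remove that part of the effect; the total effect is the pooled difference.
Pooled: Drug N 41.2% vs Drug F 23.9%; Drug F is lower overall.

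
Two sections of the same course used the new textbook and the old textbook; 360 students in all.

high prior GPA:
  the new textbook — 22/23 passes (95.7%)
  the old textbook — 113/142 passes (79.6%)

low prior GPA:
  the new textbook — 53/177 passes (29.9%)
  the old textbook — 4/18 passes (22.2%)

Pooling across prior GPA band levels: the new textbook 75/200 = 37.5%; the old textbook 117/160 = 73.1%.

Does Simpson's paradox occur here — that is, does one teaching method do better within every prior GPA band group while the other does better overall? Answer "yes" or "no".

yes

Within each prior GPA band level (high prior GPA 95.7% vs 79.6%; low prior GPA 29.9% vs 22.2%), the new textbook has the higher rate every time. Pooled: 37.5% vs 73.1% — the old textbook has the higher rate overall. The two comparisons disagree.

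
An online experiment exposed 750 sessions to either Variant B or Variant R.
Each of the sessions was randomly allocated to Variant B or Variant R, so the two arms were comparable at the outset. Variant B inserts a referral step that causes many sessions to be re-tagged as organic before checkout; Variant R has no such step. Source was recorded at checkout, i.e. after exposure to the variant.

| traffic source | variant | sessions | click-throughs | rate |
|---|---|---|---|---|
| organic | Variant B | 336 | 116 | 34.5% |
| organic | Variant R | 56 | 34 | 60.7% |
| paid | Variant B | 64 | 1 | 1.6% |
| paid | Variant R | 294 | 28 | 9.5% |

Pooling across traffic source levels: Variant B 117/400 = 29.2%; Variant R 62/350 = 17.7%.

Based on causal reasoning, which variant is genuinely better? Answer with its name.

The stratified and pooled comparisons disagree (Variant R wins within each traffic source; Variant B wins overall), so the answer turns on the causal role of traffic source.
Stratifying would compare variants among sessions the variants themselves sorted into traffic source groups — a form of selection on an intermediate. The unconditioned pooled rates give the total causal effect.
Pooled: Variant B 29.2% vs Variant R 17.7%; Variant B is higher overall.

Variant B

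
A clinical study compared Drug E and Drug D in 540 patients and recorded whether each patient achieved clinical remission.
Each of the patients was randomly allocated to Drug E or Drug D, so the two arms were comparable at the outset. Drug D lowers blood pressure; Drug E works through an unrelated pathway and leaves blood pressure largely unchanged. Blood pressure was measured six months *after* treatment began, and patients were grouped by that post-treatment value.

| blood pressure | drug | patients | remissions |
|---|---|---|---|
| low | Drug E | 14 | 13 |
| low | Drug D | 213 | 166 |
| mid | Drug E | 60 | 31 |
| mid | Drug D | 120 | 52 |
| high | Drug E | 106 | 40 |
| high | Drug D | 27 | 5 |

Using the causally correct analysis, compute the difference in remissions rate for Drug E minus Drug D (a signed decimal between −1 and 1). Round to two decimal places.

Drug E is higher inside every blood pressure stratum but Drug D is higher in aggregate. Whether to stratify depends on how blood pressure relates to the drug.
The distribution of blood pressure is itself part of what the drug does — it is an intermediate outcome. Holding it fixed would remove that part of the effect; the total effect is the pooled difference.
The causal difference is the pooled difference: 0.467 − 0.619 = -0.153.

-0.15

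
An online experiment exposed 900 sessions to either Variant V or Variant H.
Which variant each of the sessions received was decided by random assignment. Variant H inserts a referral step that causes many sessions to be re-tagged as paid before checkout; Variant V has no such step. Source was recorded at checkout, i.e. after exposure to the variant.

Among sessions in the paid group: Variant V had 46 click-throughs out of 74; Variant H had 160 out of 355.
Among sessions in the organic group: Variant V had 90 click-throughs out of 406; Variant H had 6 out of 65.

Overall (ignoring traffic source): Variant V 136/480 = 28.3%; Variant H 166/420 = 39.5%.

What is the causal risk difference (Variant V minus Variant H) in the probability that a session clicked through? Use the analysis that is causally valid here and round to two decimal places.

-0.11

The distribution of traffic source is itself part of what the variant does — it is an intermediate outcome. Holding it fixed would remove that part of the effect; the total effect is the pooled difference.
The causal difference is the pooled difference: 0.283 − 0.395 = -0.112.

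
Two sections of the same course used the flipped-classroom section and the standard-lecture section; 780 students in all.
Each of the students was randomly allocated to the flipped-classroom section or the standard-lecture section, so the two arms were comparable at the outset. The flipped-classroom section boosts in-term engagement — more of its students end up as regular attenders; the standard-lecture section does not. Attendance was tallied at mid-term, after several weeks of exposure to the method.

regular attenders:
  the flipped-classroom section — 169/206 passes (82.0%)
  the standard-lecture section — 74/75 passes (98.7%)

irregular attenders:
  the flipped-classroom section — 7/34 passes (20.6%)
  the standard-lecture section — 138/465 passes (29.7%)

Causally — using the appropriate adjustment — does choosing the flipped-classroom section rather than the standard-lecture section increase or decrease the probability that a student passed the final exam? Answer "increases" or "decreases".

increases

The mid-term attendance-specific comparison favours the standard-lecture section throughout, but the pooled figures favour the flipped-classroom section. The question is whether to condition on mid-term attendance.
Because the teaching method influences mid-term attendance, mid-term attendance is a post-treatment mediator, not a confounder. Stratifying on it would bias the estimate; the causal effect is the crude pooled difference.
Pooled: the flipped-classroom section 73.3% vs the standard-lecture section 39.3%; the flipped-classroom section is higher overall.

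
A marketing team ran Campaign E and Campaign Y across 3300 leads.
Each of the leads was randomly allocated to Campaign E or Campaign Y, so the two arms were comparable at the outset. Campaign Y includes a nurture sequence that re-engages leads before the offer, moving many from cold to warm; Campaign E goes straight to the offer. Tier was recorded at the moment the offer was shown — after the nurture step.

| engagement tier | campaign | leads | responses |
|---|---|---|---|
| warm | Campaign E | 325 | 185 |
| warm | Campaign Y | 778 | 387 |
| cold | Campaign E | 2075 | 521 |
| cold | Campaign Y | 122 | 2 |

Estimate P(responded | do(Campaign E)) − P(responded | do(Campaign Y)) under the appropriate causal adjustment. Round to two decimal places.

The stratified and pooled comparisons disagree (Campaign E wins within each engagement tier; Campaign Y wins overall), so the answer turns on the causal role of engagement tier.
Engagement tier is downstream of the campaign. One should not condition on a consequence of treatment, so the overall rates are the right comparison.
The causal difference is the pooled difference: 0.294 − 0.432 = -0.138.

-0.14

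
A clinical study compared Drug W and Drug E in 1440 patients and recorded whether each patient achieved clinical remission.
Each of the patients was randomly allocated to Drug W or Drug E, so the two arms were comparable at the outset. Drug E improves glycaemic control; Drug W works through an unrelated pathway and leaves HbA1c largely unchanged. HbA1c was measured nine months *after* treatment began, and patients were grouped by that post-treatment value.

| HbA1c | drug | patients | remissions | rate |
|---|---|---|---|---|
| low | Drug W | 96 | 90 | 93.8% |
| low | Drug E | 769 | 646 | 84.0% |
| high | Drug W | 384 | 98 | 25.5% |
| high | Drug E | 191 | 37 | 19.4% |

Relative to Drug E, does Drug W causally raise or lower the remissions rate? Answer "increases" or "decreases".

decreases

Within every HbA1c level Drug W has the higher rate, yet pooled Drug E does — Simpson's reversal.
The distribution of HbA1c is itself part of what the drug does — it is an intermediate outcome. Holding it fixed would remove that part of the effect; the total effect is the pooled difference.
Pooled: Drug W 39.2% vs Drug E 71.1%; Drug E is higher overall.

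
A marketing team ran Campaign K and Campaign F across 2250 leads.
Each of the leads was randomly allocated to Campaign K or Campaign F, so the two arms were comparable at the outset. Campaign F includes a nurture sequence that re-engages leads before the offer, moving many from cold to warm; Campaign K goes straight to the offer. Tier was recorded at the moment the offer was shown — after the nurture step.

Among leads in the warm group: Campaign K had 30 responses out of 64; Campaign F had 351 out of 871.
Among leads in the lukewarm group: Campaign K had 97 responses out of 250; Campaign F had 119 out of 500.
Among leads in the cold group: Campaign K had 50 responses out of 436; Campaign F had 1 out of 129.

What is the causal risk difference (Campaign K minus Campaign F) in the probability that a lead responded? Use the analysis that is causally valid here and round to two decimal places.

-0.08

Engagement tier here is a post-treatment variable shaped by the campaign; conditioning on it would introduce bias rather than remove it. The overall comparison is the causal one.
The causal difference is the pooled difference: 0.236 − 0.314 = -0.078.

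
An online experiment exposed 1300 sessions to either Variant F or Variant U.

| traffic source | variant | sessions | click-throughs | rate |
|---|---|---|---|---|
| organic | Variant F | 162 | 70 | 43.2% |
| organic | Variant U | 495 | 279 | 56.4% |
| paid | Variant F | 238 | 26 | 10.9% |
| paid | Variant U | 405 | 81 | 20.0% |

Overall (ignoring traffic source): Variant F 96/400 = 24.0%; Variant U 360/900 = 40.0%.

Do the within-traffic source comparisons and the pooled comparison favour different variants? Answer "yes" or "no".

Within each traffic source level (organic 43.2% vs 56.4%; paid 10.9% vs 20.0%), Variant U has the higher rate every time. Pooled: 24.0% vs 40.0% — Variant U has the higher rate overall. They agree.

no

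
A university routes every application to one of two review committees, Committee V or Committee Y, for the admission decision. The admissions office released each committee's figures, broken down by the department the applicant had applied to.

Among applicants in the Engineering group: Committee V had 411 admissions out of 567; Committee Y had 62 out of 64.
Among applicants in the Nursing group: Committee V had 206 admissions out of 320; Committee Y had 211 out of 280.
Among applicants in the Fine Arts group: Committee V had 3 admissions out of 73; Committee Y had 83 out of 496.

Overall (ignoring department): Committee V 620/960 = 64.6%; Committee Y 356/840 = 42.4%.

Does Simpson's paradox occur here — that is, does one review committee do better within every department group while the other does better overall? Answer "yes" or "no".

yes

Within each department level (Engineering 72.5% vs 96.9%; Nursing 64.4% vs 75.4%; Fine Arts 4.1% vs 16.7%), Committee Y has the higher rate every time. Pooled: 64.6% vs 42.4% — Committee V has the higher rate overall. The two comparisons disagree.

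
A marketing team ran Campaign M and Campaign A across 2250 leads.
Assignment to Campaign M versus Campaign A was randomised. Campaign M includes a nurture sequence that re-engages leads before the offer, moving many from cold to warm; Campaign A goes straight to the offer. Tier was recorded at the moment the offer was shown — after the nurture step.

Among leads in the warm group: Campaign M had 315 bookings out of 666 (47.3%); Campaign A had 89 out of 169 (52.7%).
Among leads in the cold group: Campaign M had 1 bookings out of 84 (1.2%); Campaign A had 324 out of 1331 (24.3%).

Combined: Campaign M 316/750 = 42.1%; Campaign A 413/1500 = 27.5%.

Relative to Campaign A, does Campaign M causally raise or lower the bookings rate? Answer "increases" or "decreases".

Campaign A is higher inside every engagement tier stratum but Campaign M is higher in aggregate. Whether to stratify depends on how engagement tier relates to the campaign.
Engagement tier lies on the pathway campaign → engagement tier → outcome, so adjusting for it blocks the indirect effect. For the total causal effect of campaign, use the unadjusted pooled rates.
Pooled: Campaign M 42.1% vs Campaign A 27.5%; Campaign M is higher overall.

increases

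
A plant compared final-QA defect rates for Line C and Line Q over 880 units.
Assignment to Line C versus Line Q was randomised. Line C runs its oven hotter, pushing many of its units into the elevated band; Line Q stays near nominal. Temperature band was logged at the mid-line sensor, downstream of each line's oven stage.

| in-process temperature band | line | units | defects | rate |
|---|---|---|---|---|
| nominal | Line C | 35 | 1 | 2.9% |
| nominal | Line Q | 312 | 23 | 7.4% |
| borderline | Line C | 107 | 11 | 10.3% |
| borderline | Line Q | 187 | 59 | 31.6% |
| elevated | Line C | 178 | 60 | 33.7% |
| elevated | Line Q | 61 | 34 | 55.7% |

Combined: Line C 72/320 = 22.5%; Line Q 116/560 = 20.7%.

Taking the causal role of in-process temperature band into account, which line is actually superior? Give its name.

Line Q

Because the line influences in-process temperature band, in-process temperature band is a post-treatment mediator, not a confounder. Stratifying on it would bias the estimate; the causal effect is the crude pooled difference.
Pooled: Line C 22.5% vs Line Q 20.7%; Line Q is lower overall.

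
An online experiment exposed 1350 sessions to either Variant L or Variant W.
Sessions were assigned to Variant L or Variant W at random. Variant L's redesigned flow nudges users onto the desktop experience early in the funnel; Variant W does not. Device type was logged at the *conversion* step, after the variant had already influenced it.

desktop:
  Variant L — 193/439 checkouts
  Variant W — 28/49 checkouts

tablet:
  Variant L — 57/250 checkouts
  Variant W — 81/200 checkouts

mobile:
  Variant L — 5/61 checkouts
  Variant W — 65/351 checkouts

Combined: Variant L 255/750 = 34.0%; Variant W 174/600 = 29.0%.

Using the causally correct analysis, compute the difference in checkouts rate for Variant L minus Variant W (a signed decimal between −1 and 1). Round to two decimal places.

+0.05

Device type is recorded after the variant and is itself shifted by it — it sits on the causal path from variant to outcome. Conditioning on a mediator would strip out part of the effect we want; the pooled comparison gives the total causal effect.
The causal difference is the pooled difference: 0.340 − 0.290 = +0.050.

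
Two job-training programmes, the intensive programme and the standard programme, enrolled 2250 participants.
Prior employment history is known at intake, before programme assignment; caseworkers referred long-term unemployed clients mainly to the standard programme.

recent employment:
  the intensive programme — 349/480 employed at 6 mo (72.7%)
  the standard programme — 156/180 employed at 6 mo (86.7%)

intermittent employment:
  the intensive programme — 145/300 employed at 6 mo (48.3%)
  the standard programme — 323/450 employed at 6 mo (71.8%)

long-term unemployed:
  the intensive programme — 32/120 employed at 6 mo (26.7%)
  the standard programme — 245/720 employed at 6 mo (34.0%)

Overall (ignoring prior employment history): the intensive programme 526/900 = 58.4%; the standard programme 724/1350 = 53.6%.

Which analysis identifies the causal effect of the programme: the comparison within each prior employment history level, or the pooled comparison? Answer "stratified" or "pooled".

the standard programme is higher inside every prior employment history stratum but the intensive programme is higher in aggregate. Whether to stratify depends on how prior employment history relates to the programme.
The imbalance in prior employment history arose from how participants were allocated, not from anything the programme did; and prior employment history independently affects the outcome. The pooled gap is confounded — condition on prior employment history.
Within each level — recent employment: 72.7% vs 86.7%; intermittent employment: 48.3% vs 71.8%; long-term unemployed: 26.7% vs 34.0% — the standard programme is higher every time.

stratified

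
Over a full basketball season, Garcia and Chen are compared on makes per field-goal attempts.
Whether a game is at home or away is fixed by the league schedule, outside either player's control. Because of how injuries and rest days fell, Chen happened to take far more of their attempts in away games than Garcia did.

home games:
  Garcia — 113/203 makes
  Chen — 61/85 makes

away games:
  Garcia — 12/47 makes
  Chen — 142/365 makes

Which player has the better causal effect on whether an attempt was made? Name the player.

Chen

Game venue is set before the player has any effect — it is not caused by the player — and it independently drives the outcome. That makes it a confounder, so the causal comparison is within game venue levels.
Within each level — home games: 55.7% vs 71.8%; away games: 25.5% vs 38.9% — Chen is higher every time.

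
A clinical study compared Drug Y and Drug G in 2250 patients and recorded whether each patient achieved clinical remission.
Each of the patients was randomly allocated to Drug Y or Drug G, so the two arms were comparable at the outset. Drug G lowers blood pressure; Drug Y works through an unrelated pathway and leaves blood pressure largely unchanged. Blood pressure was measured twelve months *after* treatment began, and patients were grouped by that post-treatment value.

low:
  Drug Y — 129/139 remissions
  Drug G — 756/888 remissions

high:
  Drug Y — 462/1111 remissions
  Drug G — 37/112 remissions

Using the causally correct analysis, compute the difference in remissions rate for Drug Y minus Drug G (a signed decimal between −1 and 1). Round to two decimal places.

-0.32

Blood pressure is recorded after the drug and is itself shifted by it — it sits on the causal path from drug to outcome. Conditioning on a mediator would strip out part of the effect we want; the pooled comparison gives the total causal effect.
The causal difference is the pooled difference: 0.473 − 0.793 = -0.320.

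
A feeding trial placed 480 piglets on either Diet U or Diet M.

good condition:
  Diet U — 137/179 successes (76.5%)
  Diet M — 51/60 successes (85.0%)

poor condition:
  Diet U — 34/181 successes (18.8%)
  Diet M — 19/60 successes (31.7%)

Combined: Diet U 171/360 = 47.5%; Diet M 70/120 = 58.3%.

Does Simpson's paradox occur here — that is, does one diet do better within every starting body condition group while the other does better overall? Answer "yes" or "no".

Within each starting body condition level (good condition 76.5% vs 85.0%; poor condition 18.8% vs 31.7%), Diet M has the higher rate every time. Pooled: 47.5% vs 58.3% — Diet M has the higher rate overall. They agree.

no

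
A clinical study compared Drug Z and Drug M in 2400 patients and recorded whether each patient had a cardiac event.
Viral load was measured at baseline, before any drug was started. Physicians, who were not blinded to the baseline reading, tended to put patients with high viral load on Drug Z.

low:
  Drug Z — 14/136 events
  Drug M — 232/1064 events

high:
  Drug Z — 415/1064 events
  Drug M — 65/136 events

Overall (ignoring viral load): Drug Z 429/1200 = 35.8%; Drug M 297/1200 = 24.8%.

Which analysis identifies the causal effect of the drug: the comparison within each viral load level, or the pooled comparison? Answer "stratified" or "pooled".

Nothing the drug does changes viral load; the imbalance is an allocation artefact. With viral load also predicting the outcome, the pooled figure is confounded, and the within-stratum comparison is the causal one.
Within each level — low: 10.3% vs 21.8%; high: 39.0% vs 47.8% — Drug Z is lower every time.

stratified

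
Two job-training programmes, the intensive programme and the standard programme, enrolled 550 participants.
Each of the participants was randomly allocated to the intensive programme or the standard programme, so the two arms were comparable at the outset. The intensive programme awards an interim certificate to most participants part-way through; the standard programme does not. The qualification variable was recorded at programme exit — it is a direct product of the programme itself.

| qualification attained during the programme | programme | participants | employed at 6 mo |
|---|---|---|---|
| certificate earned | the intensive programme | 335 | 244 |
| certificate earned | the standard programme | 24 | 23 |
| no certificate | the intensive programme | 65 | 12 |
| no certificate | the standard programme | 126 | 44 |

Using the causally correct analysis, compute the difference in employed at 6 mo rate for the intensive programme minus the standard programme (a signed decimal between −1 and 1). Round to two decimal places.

The distribution of qualification attained during the programme is itself part of what the programme does — it is an intermediate outcome. Holding it fixed would remove that part of the effect; the total effect is the pooled difference.
The causal difference is the pooled difference: 0.640 − 0.447 = +0.193.

+0.19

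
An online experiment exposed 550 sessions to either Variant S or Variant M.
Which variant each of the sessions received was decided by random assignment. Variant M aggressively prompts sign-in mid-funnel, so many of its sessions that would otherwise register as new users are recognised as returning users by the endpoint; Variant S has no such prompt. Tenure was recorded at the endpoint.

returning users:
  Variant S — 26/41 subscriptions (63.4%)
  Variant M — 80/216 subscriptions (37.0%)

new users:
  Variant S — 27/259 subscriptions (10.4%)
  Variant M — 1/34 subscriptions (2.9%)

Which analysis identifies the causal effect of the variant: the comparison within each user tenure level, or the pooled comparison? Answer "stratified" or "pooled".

Stratifying would compare variants among sessions the variants themselves sorted into user tenure groups — a form of selection on an intermediate. The unconditioned pooled rates give the total causal effect.
Pooled: Variant S 17.7% vs Variant M 32.4%; Variant M is higher overall.

pooled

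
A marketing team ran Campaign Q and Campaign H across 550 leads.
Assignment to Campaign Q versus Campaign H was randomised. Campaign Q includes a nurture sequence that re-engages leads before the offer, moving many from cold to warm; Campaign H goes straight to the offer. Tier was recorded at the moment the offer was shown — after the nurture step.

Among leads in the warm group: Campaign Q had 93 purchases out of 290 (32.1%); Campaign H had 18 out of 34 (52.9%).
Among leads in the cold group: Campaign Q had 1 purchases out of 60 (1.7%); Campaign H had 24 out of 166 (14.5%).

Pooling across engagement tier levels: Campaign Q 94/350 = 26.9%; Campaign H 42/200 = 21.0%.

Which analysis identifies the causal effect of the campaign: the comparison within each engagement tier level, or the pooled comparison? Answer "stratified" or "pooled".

pooled

The stratified and pooled comparisons disagree (Campaign H wins within each engagement tier; Campaign Q wins overall), so the answer turns on the causal role of engagement tier.
Engagement tier is downstream of the campaign. One should not condition on a consequence of treatment, so the overall rates are the right comparison.
Pooled: Campaign Q 26.9% vs Campaign H 21.0%; Campaign Q is higher overall.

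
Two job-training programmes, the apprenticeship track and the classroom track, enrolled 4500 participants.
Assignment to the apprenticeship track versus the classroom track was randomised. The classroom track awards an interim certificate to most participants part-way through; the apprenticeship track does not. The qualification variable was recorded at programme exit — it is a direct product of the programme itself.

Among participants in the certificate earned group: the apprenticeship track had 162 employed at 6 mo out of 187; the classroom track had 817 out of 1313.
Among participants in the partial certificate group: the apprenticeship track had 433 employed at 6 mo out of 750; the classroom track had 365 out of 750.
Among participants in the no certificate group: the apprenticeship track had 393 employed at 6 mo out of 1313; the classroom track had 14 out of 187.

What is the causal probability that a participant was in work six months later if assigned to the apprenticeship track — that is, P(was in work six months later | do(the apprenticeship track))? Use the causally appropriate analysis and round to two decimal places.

0.44

the apprenticeship track is higher inside every qualification attained during the programme stratum but the classroom track is higher in aggregate. Whether to stratify depends on how qualification attained during the programme relates to the programme.
Qualification attained during the programme here is a post-treatment variable shaped by the programme; conditioning on it would introduce bias rather than remove it. The overall comparison is the causal one.
So P(outcome | do(the apprenticeship track)) is just the pooled rate for the apprenticeship track: 988/2250 = 0.439.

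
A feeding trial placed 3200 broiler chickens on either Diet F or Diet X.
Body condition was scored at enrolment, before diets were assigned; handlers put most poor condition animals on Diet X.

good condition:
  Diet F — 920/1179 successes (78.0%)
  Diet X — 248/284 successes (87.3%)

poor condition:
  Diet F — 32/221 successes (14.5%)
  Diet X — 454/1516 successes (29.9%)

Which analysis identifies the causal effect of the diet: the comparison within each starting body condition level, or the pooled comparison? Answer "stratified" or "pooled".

stratified

Nothing the diet does changes starting body condition; the imbalance is an allocation artefact. With starting body condition also predicting the outcome, the pooled figure is confounded, and the within-stratum comparison is the causal one.
Within each level — good condition: 78.0% vs 87.3%; poor condition: 14.5% vs 29.9% — Diet X is higher every time.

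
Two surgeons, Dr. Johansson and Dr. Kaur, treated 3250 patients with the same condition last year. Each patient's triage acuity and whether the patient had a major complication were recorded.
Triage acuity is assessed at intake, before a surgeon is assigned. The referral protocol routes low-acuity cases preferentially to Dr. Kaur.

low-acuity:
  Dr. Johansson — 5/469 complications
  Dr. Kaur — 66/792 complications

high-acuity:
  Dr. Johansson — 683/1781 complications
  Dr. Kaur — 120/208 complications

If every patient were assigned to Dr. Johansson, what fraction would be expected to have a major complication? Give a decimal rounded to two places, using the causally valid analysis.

Nothing the surgeon does changes triage acuity; the imbalance is an allocation artefact. With triage acuity also predicting the outcome, the pooled figure is confounded, and the within-stratum comparison is the causal one.
Standardising Dr. Johansson to the population triage acuity mix: 0.388·5/469 + 0.612·683/1781 = 0.239.

0.24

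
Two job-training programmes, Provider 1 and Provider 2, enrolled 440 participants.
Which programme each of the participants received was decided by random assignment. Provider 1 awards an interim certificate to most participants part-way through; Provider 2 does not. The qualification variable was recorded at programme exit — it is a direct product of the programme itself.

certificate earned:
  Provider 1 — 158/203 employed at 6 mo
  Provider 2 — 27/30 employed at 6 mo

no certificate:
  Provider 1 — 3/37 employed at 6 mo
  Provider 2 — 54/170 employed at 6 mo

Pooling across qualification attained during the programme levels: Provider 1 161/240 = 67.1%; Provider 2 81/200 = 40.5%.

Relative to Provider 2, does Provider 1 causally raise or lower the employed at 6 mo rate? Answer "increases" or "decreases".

increases

Provider 2 is higher inside every qualification attained during the programme stratum but Provider 1 is higher in aggregate. Whether to stratify depends on how qualification attained during the programme relates to the programme.
Stratifying would compare programmes among participants the programmes themselves sorted into qualification attained during the programme groups — a form of selection on an intermediate. The unconditioned pooled rates give the total causal effect.
Pooled: Provider 1 67.1% vs Provider 2 40.5%; Provider 1 is higher overall.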